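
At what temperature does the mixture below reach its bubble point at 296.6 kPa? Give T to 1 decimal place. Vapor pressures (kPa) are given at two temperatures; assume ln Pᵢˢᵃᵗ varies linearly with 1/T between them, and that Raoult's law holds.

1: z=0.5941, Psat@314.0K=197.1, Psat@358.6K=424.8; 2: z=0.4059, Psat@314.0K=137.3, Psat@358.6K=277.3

Bubble-point temperature: ΣzᵢPᵢˢᵃᵗ(T) = P. Interpolate ln Pᵢˢᵃᵗ = aᵢ + bᵢ/T.
  T = 314.0 K: ΣzᵢPᵢˢᵃᵗ = 172.83 kPa
  T = 358.6 K: ΣzᵢPᵢˢᵃᵗ = 364.93 kPa
  T = 336.3 K: ΣzᵢPᵢˢᵃᵗ = 257.41 kPa
  T = 347.5 K: ΣzᵢPᵢˢᵃᵗ = 308.44 kPa
  T = 341.9 K: ΣzᵢPᵢˢᵃᵗ = 282.19 kPa
  T = 344.7 K: ΣzᵢPᵢˢᵃᵗ = 295.13 kPa
Interpolating between 344.7 K and 347.5 K gives T ≈ 345.0 K.

T = 345.0 K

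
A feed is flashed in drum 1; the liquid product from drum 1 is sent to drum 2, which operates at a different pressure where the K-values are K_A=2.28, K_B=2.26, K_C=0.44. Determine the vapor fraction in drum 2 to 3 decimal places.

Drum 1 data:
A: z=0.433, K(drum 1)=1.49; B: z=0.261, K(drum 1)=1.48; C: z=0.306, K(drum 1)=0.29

V/F (drum 2) = 0.740

Drum 1:
Newton–Raphson from ψ₁ = 0.62:
  ψ₁ = 0.620: g = -0.1288, g' = -0.589 → ψ₁ = 0.401
  ψ₁ = 0.401: g = -0.0215, g' = -0.417 → ψ₁ = 0.350
  ψ₁ = 0.350: g = -0.0006, g' = -0.393 → ψ₁ = 0.348
Converged at ψ₁ = 0.348.
Drum-1 compositions:
  A: x = 0.370, y = 0.551
  B: x = 0.224, y = 0.331
  C: x = 0.406, y = 0.118
Drum-2 feed = drum-1 liquid: z₂ = (0.3699, 0.2236, 0.4065).
Drum 2:
Let ψ₂ = V/F and solve Σ zᵢ(Kᵢ−1)/(1+ψ₂(Kᵢ−1)) = 0.
Check two-phase: ΣzᵢKᵢ = 1.528 > 1 and Σzᵢ/Kᵢ = 1.185 > 1, so g(0) = 0.528 > 0 and g(1) = -0.185 < 0.
Newton–Raphson from ψ₂ = 0.57:
  ψ₂ = 0.570: g = 0.1034, g' = -0.598 → ψ₂ = 0.743
  ψ₂ = 0.743: g = -0.0016, g' = -0.628 → ψ₂ = 0.740
Converged at ψ₂ = 0.740.
  A: x = 0.190, y = 0.433
  B: x = 0.116, y = 0.261
  C: x = 0.694, y = 0.306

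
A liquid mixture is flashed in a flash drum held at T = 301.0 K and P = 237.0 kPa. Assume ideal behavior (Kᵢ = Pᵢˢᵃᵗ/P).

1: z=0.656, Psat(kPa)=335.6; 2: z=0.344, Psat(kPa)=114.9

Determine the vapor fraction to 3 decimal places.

Raoult's law: Kᵢ = Pᵢˢᵃᵗ/P = Pᵢˢᵃᵗ/237.0.
  K_1 = 335.6/237.0 = 1.41603, K_2 = 114.9/237.0 = 0.48481
Let ψ = V/F and solve Σ zᵢ(Kᵢ−1)/(1+ψ(Kᵢ−1)) = 0.
Check two-phase: ΣzᵢKᵢ = 1.096 > 1 and Σzᵢ/Kᵢ = 1.173 > 1, so g(0) = 0.096 > 0 and g(1) = -0.173 < 0.
Newton iteration, ψ⁰ = 0.45:
  ψ = 0.450: g = -0.0008, g' = -0.235 → ψ = 0.446
Converged at ψ = 0.446.

ψ = 0.446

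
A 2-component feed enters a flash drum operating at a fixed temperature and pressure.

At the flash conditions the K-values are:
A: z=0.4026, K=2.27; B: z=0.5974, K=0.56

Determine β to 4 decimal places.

β = 0.4446

Let β = V/F and solve Σ zᵢ(Kᵢ−1)/(1+β(Kᵢ−1)) = 0.
g(0) = ΣzᵢKᵢ − 1 = 0.2484 and g(1) = 1 − Σzᵢ/Kᵢ = -0.2441, so a root lies in (0, 1).
Binary case is linear: z₁(K₁−1)(1+β(K₂−1)) + z₂(K₂−1)(1+β(K₁−1)) = 0
⇒ β = [z₁(K₁−1)+z₂(K₂−1)] / [−(K₁−1)(K₂−1)] = 0.24845/0.55880 = 0.4446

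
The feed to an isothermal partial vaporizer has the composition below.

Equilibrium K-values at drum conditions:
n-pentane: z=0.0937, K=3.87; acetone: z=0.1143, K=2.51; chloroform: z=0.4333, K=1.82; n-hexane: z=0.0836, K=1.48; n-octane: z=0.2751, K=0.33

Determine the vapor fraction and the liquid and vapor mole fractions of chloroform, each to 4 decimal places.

Material balance + equilibrium reduce to Σ zᵢ(Kᵢ−1)/(1+ψ(Kᵢ−1)) = 0.
g(0) = ΣzᵢKᵢ − 1 = 0.6526 and g(1) = 1 − Σzᵢ/Kᵢ = -0.1979, so a root lies in (0, 1).
Iterate (Newton) starting at ψ = 0.5:
  ψ = 0.5000: g = 0.21597, g' = -0.6531 → ψ = 0.8307
  ψ = 0.8307: g = -0.01958, g' = -0.8596 → ψ = 0.8079
  ψ = 0.8079: g = -0.00040, g' = -0.8253 → ψ = 0.8074
Converged at ψ = 0.8074.
Compositions from xᵢ = zᵢ/(1+ψ(Kᵢ−1)), yᵢ = Kᵢxᵢ:
  n-pentane: x = 0.0282, y = 0.1093
  acetone: x = 0.0515, y = 0.1293
  chloroform: x = 0.2607, y = 0.4745
  n-hexane: x = 0.0602, y = 0.0892
  n-octane: x = 0.5993, y = 0.1978

ψ = 0.8074, x_chloroform = 0.2607, y_chloroform = 0.4745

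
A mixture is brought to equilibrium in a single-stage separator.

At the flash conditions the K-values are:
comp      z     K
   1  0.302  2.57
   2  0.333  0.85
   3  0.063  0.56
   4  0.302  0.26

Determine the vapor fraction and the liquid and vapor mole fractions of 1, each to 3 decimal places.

Iterate (Newton) starting at ψ = 0.51:
  ψ = 0.510: g = -0.1855, g' = -0.685 → ψ = 0.239
  ψ = 0.239: g = -0.0097, g' = -0.661 → ψ = 0.225
Converged at ψ = 0.225.
Compositions from xᵢ = zᵢ/(1+ψ(Kᵢ−1)), yᵢ = Kᵢxᵢ:
  1: x = 0.223, y = 0.574
  2: x = 0.345, y = 0.293
  3: x = 0.070, y = 0.039
  4: x = 0.362, y = 0.094

ψ = 0.225, x_1 = 0.223, y_1 = 0.574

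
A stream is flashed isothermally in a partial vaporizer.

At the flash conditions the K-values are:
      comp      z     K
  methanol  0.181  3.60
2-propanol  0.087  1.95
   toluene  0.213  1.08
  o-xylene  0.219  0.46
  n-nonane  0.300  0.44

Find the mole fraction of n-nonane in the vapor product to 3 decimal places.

Material balance + equilibrium reduce to Σ zᵢ(Kᵢ−1)/(1+β(Kᵢ−1)) = 0.
Check two-phase: ΣzᵢKᵢ = 1.284 > 1 and Σzᵢ/Kᵢ = 1.450 > 1, so g(0) = 0.284 > 0 and g(1) = -0.450 < 0.
Iterate (Newton) starting at β = 0.5:
  β = 0.500: g = -0.1183, g' = -0.570 → β = 0.292
  β = 0.292: g = 0.0073, g' = -0.669 → β = 0.303
Converged at β = 0.303.
Compositions from xᵢ = zᵢ/(1+β(Kᵢ−1)), yᵢ = Kᵢxᵢ:
  methanol: x = 0.101, y = 0.364
  2-propanol: x = 0.068, y = 0.132
  toluene: x = 0.208, y = 0.225
  o-xylene: x = 0.262, y = 0.120
  n-nonane: x = 0.361, y = 0.159

y_n-nonane = 0.159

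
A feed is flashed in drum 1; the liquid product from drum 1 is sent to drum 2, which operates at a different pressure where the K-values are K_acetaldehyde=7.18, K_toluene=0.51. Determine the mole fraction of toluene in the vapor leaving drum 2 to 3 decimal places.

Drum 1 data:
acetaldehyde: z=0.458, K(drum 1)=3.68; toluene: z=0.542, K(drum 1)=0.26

Drum 1:
Rachford–Rice: g(ψ₁) = Σ zᵢ(Kᵢ−1)/(1+ψ₁(Kᵢ−1)) = 0.
Check two-phase: ΣzᵢKᵢ = 1.826 > 1 and Σzᵢ/Kᵢ = 2.209 > 1, so g(0) = 0.826 > 0 and g(1) = -1.209 < 0.
Newton iteration, ψ₁⁰ = 0.5:
  ψ₁ = 0.500: g = -0.1121, g' = -1.349 → ψ₁ = 0.417
Converged at ψ₁ = 0.417.
Drum-1 compositions:
  acetaldehyde: x = 0.216, y = 0.796
  toluene: x = 0.784, y = 0.204
Drum-2 feed = drum-1 liquid: z₂ = (0.2164, 0.7836).
Drum 2:
Let ψ₂ = V/F and solve Σ zᵢ(Kᵢ−1)/(1+ψ₂(Kᵢ−1)) = 0.
Feasibility: ΣzᵢKᵢ = 1.953, Σzᵢ/Kᵢ = 1.567 — both > 1, two phases present.
Newton iteration, ψ₂⁰ = 0.5:
  ψ₂ = 0.500: g = -0.1816, g' = -0.824 → ψ₂ = 0.280
  ψ₂ = 0.280: g = 0.0453, g' = -1.363 → ψ₂ = 0.313
  ψ₂ = 0.313: g = 0.0024, g' = -1.223 → ψ₂ = 0.315
Converged at ψ₂ = 0.315.
  acetaldehyde: x = 0.073, y = 0.527
  toluene: x = 0.927, y = 0.473

y_toluene (drum 2) = 0.473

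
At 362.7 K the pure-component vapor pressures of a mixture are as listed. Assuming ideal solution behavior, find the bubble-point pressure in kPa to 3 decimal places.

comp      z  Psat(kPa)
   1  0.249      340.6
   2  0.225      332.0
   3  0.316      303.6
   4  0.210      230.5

At the bubble point ψ → 0, so ΣzᵢKᵢ = 1 with Kᵢ = Pᵢˢᵃᵗ/P ⇒ P = ΣzᵢPᵢˢᵃᵗ.
P = 0.249·340.6 + 0.225·332.0 + 0.316·303.6 + 0.210·230.5 = 303.852 kPa

Pbub = 303.852 kPa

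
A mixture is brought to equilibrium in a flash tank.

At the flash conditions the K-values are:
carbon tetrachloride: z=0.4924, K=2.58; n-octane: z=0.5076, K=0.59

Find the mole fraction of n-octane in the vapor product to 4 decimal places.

Let ψ = V/F and solve Σ zᵢ(Kᵢ−1)/(1+ψ(Kᵢ−1)) = 0.
Feasibility: ΣzᵢKᵢ = 1.5699, Σzᵢ/Kᵢ = 1.0512 — both > 1, two phases present.
Newton–Raphson from ψ = 0.53:
  ψ = 0.5300: g = 0.15753, g' = -0.5034 → ψ = 0.8429
  ψ = 0.8429: g = 0.01561, g' = -0.4253 → ψ = 0.8796
  ψ = 0.8796: g = 0.00003, g' = -0.4240 → ψ = 0.8797
Converged at ψ = 0.8797.
Compositions from xᵢ = zᵢ/(1+ψ(Kᵢ−1)), yᵢ = Kᵢxᵢ:
  carbon tetrachloride: x = 0.2060, y = 0.5316
  n-octane: x = 0.7940, y = 0.4684

y_n-octane = 0.4684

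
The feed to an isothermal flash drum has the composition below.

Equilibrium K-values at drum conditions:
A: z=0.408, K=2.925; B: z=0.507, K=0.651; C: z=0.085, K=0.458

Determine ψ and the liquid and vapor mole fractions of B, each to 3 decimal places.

Let ψ = V/F and solve Σ zᵢ(Kᵢ−1)/(1+ψ(Kᵢ−1)) = 0.
g(0) = ΣzᵢKᵢ − 1 = 0.562 and g(1) = 1 − Σzᵢ/Kᵢ = -0.104, so a root lies in (0, 1).
Iterate (Newton) starting at ψ = 0.5:
  ψ = 0.500: g = 0.1227, g' = -0.530 → ψ = 0.731
  ψ = 0.731: g = 0.0123, g' = -0.441 → ψ = 0.759
Converged at ψ = 0.759.
Compositions from xᵢ = zᵢ/(1+ψ(Kᵢ−1)), yᵢ = Kᵢxᵢ:
  A: x = 0.166, y = 0.485
  B: x = 0.690, y = 0.449
  C: x = 0.144, y = 0.066

ψ = 0.759, x_B = 0.690, y_B = 0.449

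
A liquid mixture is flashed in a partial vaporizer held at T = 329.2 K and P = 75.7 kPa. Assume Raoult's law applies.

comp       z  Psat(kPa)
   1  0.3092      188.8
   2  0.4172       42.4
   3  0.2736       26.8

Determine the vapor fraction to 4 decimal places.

ψ = 0.1289

Raoult's law: Kᵢ = Pᵢˢᵃᵗ/P = Pᵢˢᵃᵗ/75.7.
  K_1 = 188.8/75.7 = 2.494055, K_2 = 42.4/75.7 = 0.560106, K_3 = 26.8/75.7 = 0.354029
Rachford–Rice: g(ψ) = Σ zᵢ(Kᵢ−1)/(1+ψ(Kᵢ−1)) = 0.
Check two-phase: ΣzᵢKᵢ = 1.1017 > 1 and Σzᵢ/Kᵢ = 1.6417 > 1, so g(0) = 0.1017 > 0 and g(1) = -0.6417 < 0.
Newton iteration, ψ⁰ = 0.62:
  ψ = 0.6200: g = -0.30734, g' = -0.6563 → ψ = 0.1517
  ψ = 0.1517: g = -0.01598, g' = -0.6917 → ψ = 0.1286
  ψ = 0.1286: g = 0.00023, g' = -0.7121 → ψ = 0.1289
Converged at ψ = 0.1289.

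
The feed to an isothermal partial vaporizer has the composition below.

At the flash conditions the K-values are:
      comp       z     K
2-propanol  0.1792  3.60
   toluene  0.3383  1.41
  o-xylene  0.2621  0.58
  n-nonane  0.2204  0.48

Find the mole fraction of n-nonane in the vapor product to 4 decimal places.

Material balance + equilibrium reduce to Σ zᵢ(Kᵢ−1)/(1+ψ(Kᵢ−1)) = 0.
Feasibility: ΣzᵢKᵢ = 1.3799, Σzᵢ/Kᵢ = 1.2008 — both > 1, two phases present.
Iterate (Newton) starting at ψ = 0.5:
  ψ = 0.5000: g = 0.02346, g' = -0.4511 → ψ = 0.5520
  ψ = 0.5520: g = 0.00037, g' = -0.4377 → ψ = 0.5529
Converged at ψ = 0.5529.
Compositions from xᵢ = zᵢ/(1+ψ(Kᵢ−1)), yᵢ = Kᵢxᵢ:
  2-propanol: x = 0.0735, y = 0.2647
  toluene: x = 0.2758, y = 0.3889
  o-xylene: x = 0.3414, y = 0.1980
  n-nonane: x = 0.3093, y = 0.1485

y_n-nonane = 0.1485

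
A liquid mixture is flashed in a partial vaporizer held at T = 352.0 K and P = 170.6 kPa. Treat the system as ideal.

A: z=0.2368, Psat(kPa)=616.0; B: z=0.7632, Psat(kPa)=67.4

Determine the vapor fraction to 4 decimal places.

Raoult's law: Kᵢ = Pᵢˢᵃᵗ/P = Pᵢˢᵃᵗ/170.6.
  K_A = 616.0/170.6 = 3.610785, K_B = 67.4/170.6 = 0.395076
Rachford–Rice: g(ψ) = Σ zᵢ(Kᵢ−1)/(1+ψ(Kᵢ−1)) = 0.
Check two-phase: ΣzᵢKᵢ = 1.1566 > 1 and Σzᵢ/Kᵢ = 1.9974 > 1, so g(0) = 0.1566 > 0 and g(1) = -0.9974 < 0.
Newton–Raphson from ψ = 0.66:
  ψ = 0.6600: g = -0.54147, g' = -0.9915 → ψ = 0.1139
  ψ = 0.1139: g = -0.01930, g' = -1.2811 → ψ = 0.0988
  ψ = 0.0988: g = 0.00040, g' = -1.3358 → ψ = 0.0991
Converged at ψ = 0.0991.

ψ = 0.0991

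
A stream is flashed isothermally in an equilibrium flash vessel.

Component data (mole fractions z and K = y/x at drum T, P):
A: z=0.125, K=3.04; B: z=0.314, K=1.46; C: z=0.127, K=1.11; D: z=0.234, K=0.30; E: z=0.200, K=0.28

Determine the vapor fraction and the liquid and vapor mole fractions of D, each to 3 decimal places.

ψ = 0.149, x_D = 0.261, y_D = 0.078

Material balance + equilibrium reduce to Σ zᵢ(Kᵢ−1)/(1+ψ(Kᵢ−1)) = 0.
Check two-phase: ΣzᵢKᵢ = 1.106 > 1 and Σzᵢ/Kᵢ = 1.865 > 1, so g(0) = 0.106 > 0 and g(1) = -0.865 < 0.
Iterate (Newton) starting at ψ = 0.61:
  ψ = 0.610: g = -0.3031, g' = -0.824 → ψ = 0.242
  ψ = 0.242: g = -0.0574, g' = -0.607 → ψ = 0.148
  ψ = 0.148: g = 0.0012, g' = -0.639 → ψ = 0.149
Converged at ψ = 0.149.
Compositions from xᵢ = zᵢ/(1+ψ(Kᵢ−1)), yᵢ = Kᵢxᵢ:
  A: x = 0.096, y = 0.291
  B: x = 0.294, y = 0.429
  C: x = 0.125, y = 0.139
  D: x = 0.261, y = 0.078
  E: x = 0.224, y = 0.063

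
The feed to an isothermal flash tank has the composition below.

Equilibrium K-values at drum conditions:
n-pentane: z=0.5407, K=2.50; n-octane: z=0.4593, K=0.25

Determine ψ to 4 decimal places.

ψ = 0.4147

Rachford–Rice: g(ψ) = Σ zᵢ(Kᵢ−1)/(1+ψ(Kᵢ−1)) = 0.
Feasibility: ΣzᵢKᵢ = 1.4666, Σzᵢ/Kᵢ = 2.0535 — both > 1, two phases present.
Binary case is linear: z₁(K₁−1)(1+ψ(K₂−1)) + z₂(K₂−1)(1+ψ(K₁−1)) = 0
⇒ ψ = [z₁(K₁−1)+z₂(K₂−1)] / [−(K₁−1)(K₂−1)] = 0.46657/1.12500 = 0.4147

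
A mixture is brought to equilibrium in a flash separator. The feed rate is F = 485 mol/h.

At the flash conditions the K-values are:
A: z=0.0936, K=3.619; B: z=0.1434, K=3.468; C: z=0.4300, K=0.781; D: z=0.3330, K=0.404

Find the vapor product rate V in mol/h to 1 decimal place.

V = 144.2 mol/h

Rachford–Rice: g(V/F) = Σ zᵢ(Kᵢ−1)/(1+V/F(Kᵢ−1)) = 0.
Check two-phase: ΣzᵢKᵢ = 1.3064 > 1 and Σzᵢ/Kᵢ = 1.4420 > 1, so g(0) = 0.3064 > 0 and g(1) = -0.4420 < 0.
Iterate (Newton) starting at V/F = 0.44:
  V/F = 0.4400: g = -0.08967, g' = -0.5819 → V/F = 0.2859
  V/F = 0.2859: g = 0.00798, g' = -0.7055 → V/F = 0.2972
  V/F = 0.2972: g = 0.00008, g' = -0.6919 → V/F = 0.2973
Converged at V/F = 0.2973.
Then V = V/F·F = 0.2973·485 = 144.2 mol/h and L = F − V = 340.8 mol/h.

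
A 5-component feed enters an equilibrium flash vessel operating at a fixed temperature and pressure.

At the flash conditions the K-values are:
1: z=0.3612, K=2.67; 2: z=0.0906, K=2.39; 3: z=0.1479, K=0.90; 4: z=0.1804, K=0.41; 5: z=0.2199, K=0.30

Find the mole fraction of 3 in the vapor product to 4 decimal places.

y_3 = 0.1401

Let ψ = V/F and solve Σ zᵢ(Kᵢ−1)/(1+ψ(Kᵢ−1)) = 0.
Feasibility: ΣzᵢKᵢ = 1.4540, Σzᵢ/Kᵢ = 1.5105 — both > 1, two phases present.
Iterate (Newton) starting at ψ = 0.69:
  ψ = 0.6900: g = -0.14860, g' = -0.8465 → ψ = 0.5145
  ψ = 0.5145: g = -0.01110, g' = -0.7452 → ψ = 0.4996
  ψ = 0.4996: g = -0.00002, g' = -0.7431 → ψ = 0.4995
Converged at ψ = 0.4995.
Compositions from xᵢ = zᵢ/(1+ψ(Kᵢ−1)), yᵢ = Kᵢxᵢ:
  1: x = 0.1969, y = 0.5258
  2: x = 0.0535, y = 0.1278
  3: x = 0.1557, y = 0.1401
  4: x = 0.2558, y = 0.1049
  5: x = 0.3381, y = 0.1014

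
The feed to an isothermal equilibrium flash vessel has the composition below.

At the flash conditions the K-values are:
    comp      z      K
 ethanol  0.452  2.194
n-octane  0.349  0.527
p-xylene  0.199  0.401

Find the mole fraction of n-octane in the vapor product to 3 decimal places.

Newton iteration, ψ⁰ = 0.5:
  ψ = 0.500: g = -0.0484, g' = -0.532 → ψ = 0.409
Converged at ψ = 0.409.
Compositions from xᵢ = zᵢ/(1+ψ(Kᵢ−1)), yᵢ = Kᵢxᵢ:
  ethanol: x = 0.304, y = 0.666
  n-octane: x = 0.433, y = 0.228
  p-xylene: x = 0.264, y = 0.106

y_n-octane = 0.228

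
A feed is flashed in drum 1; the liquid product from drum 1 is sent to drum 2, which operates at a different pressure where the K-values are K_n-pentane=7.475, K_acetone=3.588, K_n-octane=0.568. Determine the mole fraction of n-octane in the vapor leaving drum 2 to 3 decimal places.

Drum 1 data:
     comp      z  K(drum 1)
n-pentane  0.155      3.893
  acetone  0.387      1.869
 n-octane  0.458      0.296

Drum 1:
Rachford–Rice: g(ψ₁) = Σ zᵢ(Kᵢ−1)/(1+ψ₁(Kᵢ−1)) = 0.
g(0) = ΣzᵢKᵢ − 1 = 0.462 and g(1) = 1 − Σzᵢ/Kᵢ = -0.794, so a root lies in (0, 1).
Newton–Raphson from ψ₁ = 0.47:
  ψ₁ = 0.470: g = -0.0531, g' = -0.887 → ψ₁ = 0.410
Converged at ψ₁ = 0.410.
Drum-1 compositions:
  n-pentane: x = 0.071, y = 0.276
  acetone: x = 0.285, y = 0.533
  n-octane: x = 0.644, y = 0.191
Drum-2 feed = drum-1 liquid: z₂ = (0.0709, 0.2854, 0.6437).
Drum 2:
Rachford–Rice: g(ψ₂) = Σ zᵢ(Kᵢ−1)/(1+ψ₂(Kᵢ−1)) = 0.
g(0) = ΣzᵢKᵢ − 1 = 0.920 and g(1) = 1 − Σzᵢ/Kᵢ = -0.222, so a root lies in (0, 1).
Newton iteration, ψ₂⁰ = 0.51:
  ψ₂ = 0.510: g = 0.0684, g' = -0.713 → ψ₂ = 0.606
  ψ₂ = 0.606: g = 0.0042, g' = -0.633 → ψ₂ = 0.613
Converged at ψ₂ = 0.613.
  n-pentane: x = 0.014, y = 0.107
  acetone: x = 0.110, y = 0.396
  n-octane: x = 0.875, y = 0.497

y_n-octane (drum 2) = 0.497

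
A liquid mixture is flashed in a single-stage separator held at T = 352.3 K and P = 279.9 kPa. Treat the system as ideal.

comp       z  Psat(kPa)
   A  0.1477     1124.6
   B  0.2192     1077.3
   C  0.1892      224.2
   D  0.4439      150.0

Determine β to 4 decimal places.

Raoult's law: Kᵢ = Pᵢˢᵃᵗ/P = Pᵢˢᵃᵗ/279.9.
  K_A = 1124.6/279.9 = 4.017864, K_B = 1077.3/279.9 = 3.848875, K_C = 224.2/279.9 = 0.801000, K_D = 150.0/279.9 = 0.535906
Iterate (Newton) starting at β = 0.52:
  β = 0.5200: g = 0.11161, g' = -0.6681 → β = 0.6870
  β = 0.6870: g = 0.01013, g' = -0.5620 → β = 0.7051
  β = 0.7051: g = 0.00006, g' = -0.5554 → β = 0.7052
Converged at β = 0.7052.

β = 0.7052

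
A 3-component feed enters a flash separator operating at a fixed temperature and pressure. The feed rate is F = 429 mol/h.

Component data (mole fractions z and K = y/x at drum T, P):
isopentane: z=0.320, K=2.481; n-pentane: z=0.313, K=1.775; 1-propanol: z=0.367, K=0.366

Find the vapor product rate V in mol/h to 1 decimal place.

Rachford–Rice: g(ψ) = Σ zᵢ(Kᵢ−1)/(1+ψ(Kᵢ−1)) = 0.
Check two-phase: ΣzᵢKᵢ = 1.484 > 1 and Σzᵢ/Kᵢ = 1.308 > 1, so g(0) = 0.484 > 0 and g(1) = -0.308 < 0.
Newton–Raphson from ψ = 0.5:
  ψ = 0.500: g = 0.1064, g' = -0.646 → ψ = 0.665
  ψ = 0.665: g = -0.0034, g' = -0.701 → ψ = 0.660
Converged at ψ = 0.660.
Then V = ψ·F = 0.6601·429 = 283.2 mol/h and L = F − V = 145.8 mol/h.

V = 283.2 mol/h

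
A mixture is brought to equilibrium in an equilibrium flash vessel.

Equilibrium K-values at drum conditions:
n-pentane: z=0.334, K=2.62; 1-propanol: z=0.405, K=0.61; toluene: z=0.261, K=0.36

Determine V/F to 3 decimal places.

Material balance + equilibrium reduce to Σ zᵢ(Kᵢ−1)/(1+V/F(Kᵢ−1)) = 0.
g(0) = ΣzᵢKᵢ − 1 = 0.216 and g(1) = 1 − Σzᵢ/Kᵢ = -0.516, so a root lies in (0, 1).
Newton–Raphson from V/F = 0.5:
  V/F = 0.500: g = -0.1429, g' = -0.594 → V/F = 0.259
  V/F = 0.259: g = 0.0050, g' = -0.665 → V/F = 0.267
Converged at V/F = 0.267.

V/F = 0.267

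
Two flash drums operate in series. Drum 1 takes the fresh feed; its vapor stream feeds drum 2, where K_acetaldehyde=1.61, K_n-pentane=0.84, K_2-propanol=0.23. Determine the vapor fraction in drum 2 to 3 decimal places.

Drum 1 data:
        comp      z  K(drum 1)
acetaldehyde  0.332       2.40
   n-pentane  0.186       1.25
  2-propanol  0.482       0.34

Drum 1:
Material balance + equilibrium reduce to Σ zᵢ(Kᵢ−1)/(1+ψ₁(Kᵢ−1)) = 0.
Check two-phase: ΣzᵢKᵢ = 1.193 > 1 and Σzᵢ/Kᵢ = 1.705 > 1, so g(0) = 0.193 > 0 and g(1) = -0.705 < 0.
Newton iteration, ψ₁⁰ = 0.61:
  ψ₁ = 0.610: g = -0.2415, g' = -0.786 → ψ₁ = 0.303
  ψ₁ = 0.303: g = -0.0280, g' = -0.659 → ψ₁ = 0.260
  ψ₁ = 0.260: g = 0.0001, g' = -0.666 → ψ₁ = 0.261
Converged at ψ₁ = 0.261.
Drum-1 compositions:
  acetaldehyde: x = 0.243, y = 0.584
  n-pentane: x = 0.175, y = 0.218
  2-propanol: x = 0.582, y = 0.198
Drum-2 feed = drum-1 vapor: z₂ = (0.5838, 0.2183, 0.1979).
Drum 2:
Newton iteration, ψ₂⁰ = 0.5:
  ψ₂ = 0.500: g = -0.0129, g' = -0.444 → ψ₂ = 0.471
  ψ₂ = 0.471: g = -0.0003, g' = -0.427 → ψ₂ = 0.470
Converged at ψ₂ = 0.470.
  acetaldehyde: x = 0.454, y = 0.730
  n-pentane: x = 0.236, y = 0.198
  2-propanol: x = 0.310, y = 0.071

V/F (drum 2) = 0.470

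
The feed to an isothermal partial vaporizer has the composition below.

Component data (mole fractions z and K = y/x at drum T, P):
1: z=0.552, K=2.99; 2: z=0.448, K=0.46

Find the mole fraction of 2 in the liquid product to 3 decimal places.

x_2 = 0.787

Binary case is linear: z₁(K₁−1)(1+β(K₂−1)) + z₂(K₂−1)(1+β(K₁−1)) = 0
⇒ β = [z₁(K₁−1)+z₂(K₂−1)] / [−(K₁−1)(K₂−1)] = 0.8566/1.0746 = 0.797
Compositions from xᵢ = zᵢ/(1+β(Kᵢ−1)), yᵢ = Kᵢxᵢ:
  1: x = 0.213, y = 0.638
  2: x = 0.787, y = 0.362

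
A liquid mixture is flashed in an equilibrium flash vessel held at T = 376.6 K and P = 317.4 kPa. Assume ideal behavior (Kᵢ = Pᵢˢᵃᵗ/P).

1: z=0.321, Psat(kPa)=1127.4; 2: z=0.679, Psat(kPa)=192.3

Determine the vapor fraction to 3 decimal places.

ψ = 0.548

Raoult's law: Kᵢ = Pᵢˢᵃᵗ/P = Pᵢˢᵃᵗ/317.4.
  K_1 = 1127.4/317.4 = 3.55198, K_2 = 192.3/317.4 = 0.60586
Rachford–Rice: g(ψ) = Σ zᵢ(Kᵢ−1)/(1+ψ(Kᵢ−1)) = 0.
Feasibility: ΣzᵢKᵢ = 1.552, Σzᵢ/Kᵢ = 1.211 — both > 1, two phases present.
Newton iteration, ψ⁰ = 0.5:
  ψ = 0.500: g = 0.0266, g' = -0.567 → ψ = 0.547
  ψ = 0.547: g = 0.0008, g' = -0.536 → ψ = 0.548
Converged at ψ = 0.548.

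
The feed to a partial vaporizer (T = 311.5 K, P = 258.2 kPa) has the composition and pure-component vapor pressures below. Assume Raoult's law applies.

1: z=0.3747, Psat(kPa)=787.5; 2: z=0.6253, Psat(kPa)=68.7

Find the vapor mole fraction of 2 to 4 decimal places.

Raoult's law: Kᵢ = Pᵢˢᵃᵗ/P = Pᵢˢᵃᵗ/258.2.
  K_1 = 787.5/258.2 = 3.049961, K_2 = 68.7/258.2 = 0.266073
Rachford–Rice: g(V/F) = Σ zᵢ(Kᵢ−1)/(1+V/F(Kᵢ−1)) = 0.
g(0) = ΣzᵢKᵢ − 1 = 0.3092 and g(1) = 1 − Σzᵢ/Kᵢ = -1.4730, so a root lies in (0, 1).
Newton–Raphson from V/F = 0.5:
  V/F = 0.5000: g = -0.34564, g' = -1.2245 → V/F = 0.2177
  V/F = 0.2177: g = -0.01513, g' = -1.2298 → V/F = 0.2054
  V/F = 0.2054: g = 0.00010, g' = -1.2467 → V/F = 0.2055
Converged at V/F = 0.2055.
Compositions from xᵢ = zᵢ/(1+V/F(Kᵢ−1)), yᵢ = Kᵢxᵢ:
  1: x = 0.2636, y = 0.8041
  2: x = 0.7364, y = 0.1959

y_2 = 0.1959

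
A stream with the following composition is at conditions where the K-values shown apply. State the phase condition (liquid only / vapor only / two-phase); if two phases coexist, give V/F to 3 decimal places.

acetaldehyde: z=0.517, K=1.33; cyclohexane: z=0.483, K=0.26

liquid only

ΣzᵢKᵢ = 0.813; Σzᵢ/Kᵢ = 2.246.
Since ΣzᵢKᵢ < 1 the mixture is below its bubble point — single liquid phase.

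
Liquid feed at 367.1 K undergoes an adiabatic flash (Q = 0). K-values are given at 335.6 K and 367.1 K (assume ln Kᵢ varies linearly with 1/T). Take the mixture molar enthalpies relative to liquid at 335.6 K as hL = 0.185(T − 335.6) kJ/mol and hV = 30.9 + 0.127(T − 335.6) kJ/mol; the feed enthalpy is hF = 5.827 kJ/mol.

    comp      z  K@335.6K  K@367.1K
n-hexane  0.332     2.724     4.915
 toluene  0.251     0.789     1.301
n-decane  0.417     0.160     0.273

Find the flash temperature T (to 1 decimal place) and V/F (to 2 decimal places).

Adiabatic flash: solve Rachford–Rice at each trial T, then check hF = ψ·hV(T) + (1−ψ)·hL(T).
  T = 335.6 K: K = (2.724, 0.789, 0.160), RR gives ψ = 0.149, H_out = 4.614 kJ/mol
  T = 367.1 K: K = (4.915, 1.301, 0.273), RR gives ψ = 0.525, H_out = 21.100 kJ/mol
  T = 351.4 K: K = (3.711, 1.025, 0.212), RR gives ψ = 0.363, H_out = 13.793 kJ/mol
  T = 343.5 K: K = (3.191, 0.902, 0.185), RR gives ψ = 0.266, H_out = 9.564 kJ/mol
  T = 339.6 K: K = (2.954, 0.845, 0.172), RR gives ψ = 0.212, H_out = 7.236 kJ/mol
  T = 337.6 K: K = (2.837, 0.817, 0.166), RR gives ψ = 0.182, H_out = 5.959 kJ/mol
Linear interpolation between T = 335.6 (H_out = 4.614) and T = 337.6 (H_out = 5.959) on hF = 5.827 gives T ≈ 337.4 K, at which ψ = 0.18.

T = 337.4 K, V/F = 0.18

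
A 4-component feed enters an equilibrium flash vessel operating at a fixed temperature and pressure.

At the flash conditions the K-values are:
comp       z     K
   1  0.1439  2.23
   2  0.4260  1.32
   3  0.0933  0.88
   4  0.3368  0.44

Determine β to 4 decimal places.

Material balance + equilibrium reduce to Σ zᵢ(Kᵢ−1)/(1+β(Kᵢ−1)) = 0.
g(0) = ΣzᵢKᵢ − 1 = 0.1135 and g(1) = 1 − Σzᵢ/Kᵢ = -0.2587, so a root lies in (0, 1).
Newton iteration, β⁰ = 0.5:
  β = 0.5000: g = -0.04675, g' = -0.3212 → β = 0.3544
  β = 0.3544: g = -0.00131, g' = -0.3066 → β = 0.3502
Converged at β = 0.3502.

β = 0.3502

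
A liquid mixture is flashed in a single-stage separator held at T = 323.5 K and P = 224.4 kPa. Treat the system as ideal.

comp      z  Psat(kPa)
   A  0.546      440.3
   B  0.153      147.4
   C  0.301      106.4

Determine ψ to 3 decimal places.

ψ = 0.686

Raoult's law: Kᵢ = Pᵢˢᵃᵗ/P = Pᵢˢᵃᵗ/224.4.
  K_A = 440.3/224.4 = 1.96212, K_B = 147.4/224.4 = 0.65686, K_C = 106.4/224.4 = 0.47415
Material balance + equilibrium reduce to Σ zᵢ(Kᵢ−1)/(1+ψ(Kᵢ−1)) = 0.
Feasibility: ΣzᵢKᵢ = 1.315, Σzᵢ/Kᵢ = 1.146 — both > 1, two phases present.
Iterate (Newton) starting at ψ = 0.48:
  ψ = 0.480: g = 0.0848, g' = -0.411 → ψ = 0.686
Converged at ψ = 0.686.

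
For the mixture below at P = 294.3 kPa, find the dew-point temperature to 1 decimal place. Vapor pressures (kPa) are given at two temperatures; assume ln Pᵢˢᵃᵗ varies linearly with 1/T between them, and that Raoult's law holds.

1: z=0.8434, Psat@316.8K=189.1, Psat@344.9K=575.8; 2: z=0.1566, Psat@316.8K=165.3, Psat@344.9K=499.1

T = 328.0 K

Dew-point temperature: Σzᵢ·P/Pᵢˢᵃᵗ(T) = 1. Interpolate ln Pᵢˢᵃᵗ = aᵢ + bᵢ/T.
  T = 316.8 K: ΣzᵢP/Pᵢˢᵃᵗ = 1.5914
  T = 344.9 K: ΣzᵢP/Pᵢˢᵃᵗ = 0.5234
  T = 330.9 K: ΣzᵢP/Pᵢˢᵃᵗ = 0.8896
  T = 323.9 K: ΣzᵢP/Pᵢˢᵃᵗ = 1.1799
  T = 327.4 K: ΣzᵢP/Pᵢˢᵃᵗ = 1.0230
  T = 329.1 K: ΣzᵢP/Pᵢˢᵃᵗ = 0.9555
Interpolating between 327.4 K and 329.1 K gives T ≈ 328.0 K.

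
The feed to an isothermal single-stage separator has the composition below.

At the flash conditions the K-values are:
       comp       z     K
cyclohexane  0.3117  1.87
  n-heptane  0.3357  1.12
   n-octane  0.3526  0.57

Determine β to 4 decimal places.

β = 0.6507

Material balance + equilibrium reduce to Σ zᵢ(Kᵢ−1)/(1+β(Kᵢ−1)) = 0.
g(0) = ΣzᵢKᵢ − 1 = 0.1598 and g(1) = 1 − Σzᵢ/Kᵢ = -0.0850, so a root lies in (0, 1).
Newton–Raphson from β = 0.36:
  β = 0.3600: g = 0.06573, g' = -0.2325 → β = 0.6427
  β = 0.6427: g = 0.00181, g' = -0.2257 → β = 0.6507
Converged at β = 0.6507.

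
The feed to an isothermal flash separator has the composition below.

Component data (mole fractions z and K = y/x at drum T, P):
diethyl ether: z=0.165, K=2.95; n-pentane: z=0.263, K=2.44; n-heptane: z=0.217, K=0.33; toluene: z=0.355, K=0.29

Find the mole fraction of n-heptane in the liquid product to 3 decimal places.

x_n-heptane = 0.264

Material balance + equilibrium reduce to Σ zᵢ(Kᵢ−1)/(1+ψ(Kᵢ−1)) = 0.
Feasibility: ΣzᵢKᵢ = 1.303, Σzᵢ/Kᵢ = 2.045 — both > 1, two phases present.
Iterate (Newton) starting at ψ = 0.34:
  ψ = 0.340: g = -0.0728, g' = -0.947 → ψ = 0.263
  ψ = 0.263: g = 0.0009, g' = -0.975 → ψ = 0.264
Converged at ψ = 0.264.
Compositions from xᵢ = zᵢ/(1+ψ(Kᵢ−1)), yᵢ = Kᵢxᵢ:
  diethyl ether: x = 0.109, y = 0.321
  n-pentane: x = 0.191, y = 0.465
  n-heptane: x = 0.264, y = 0.087
  toluene: x = 0.437, y = 0.127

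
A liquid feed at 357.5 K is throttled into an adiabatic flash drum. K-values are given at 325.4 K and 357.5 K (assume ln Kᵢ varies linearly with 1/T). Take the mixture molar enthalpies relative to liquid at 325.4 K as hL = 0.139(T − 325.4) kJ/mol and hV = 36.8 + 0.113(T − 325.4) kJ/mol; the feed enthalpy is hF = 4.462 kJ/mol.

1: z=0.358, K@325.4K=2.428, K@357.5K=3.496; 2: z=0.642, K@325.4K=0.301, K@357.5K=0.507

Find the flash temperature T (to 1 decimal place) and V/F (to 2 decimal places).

T = 328.9 K, V/F = 0.11

Adiabatic flash: solve Rachford–Rice at each trial T, then check hF = ψ·hV(T) + (1−ψ)·hL(T).
  T = 325.4 K: K = (2.428, 0.301), RR gives ψ = 0.063, H_out = 2.303 kJ/mol
  T = 357.5 K: K = (3.496, 0.507), RR gives ψ = 0.469, H_out = 21.328 kJ/mol
  T = 341.4 K: K = (2.937, 0.395), RR gives ψ = 0.260, H_out = 11.699 kJ/mol
  T = 333.4 K: K = (2.676, 0.346), RR gives ψ = 0.164, H_out = 7.130 kJ/mol
  T = 329.4 K: K = (2.551, 0.323), RR gives ψ = 0.115, H_out = 4.768 kJ/mol
  T = 327.4 K: K = (2.489, 0.312), RR gives ψ = 0.089, H_out = 3.551 kJ/mol
Linear interpolation between T = 327.4 (H_out = 3.551) and T = 329.4 (H_out = 4.768) on hF = 4.462 gives T ≈ 328.9 K, at which ψ = 0.11.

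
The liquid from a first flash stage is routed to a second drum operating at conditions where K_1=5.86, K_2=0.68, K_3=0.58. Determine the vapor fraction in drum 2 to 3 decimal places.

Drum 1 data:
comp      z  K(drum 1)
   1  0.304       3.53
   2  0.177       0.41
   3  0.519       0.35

V/F (drum 2) = 0.343

Drum 1:
Newton iteration, ψ₁⁰ = 0.41:
  ψ₁ = 0.410: g = -0.2202, g' = -0.984 → ψ₁ = 0.186
  ψ₁ = 0.186: g = 0.0217, g' = -1.261 → ψ₁ = 0.203
  ψ₁ = 0.203: g = 0.0004, g' = -1.219 → ψ₁ = 0.204
Converged at ψ₁ = 0.204.
Drum-1 compositions:
  1: x = 0.201, y = 0.708
  2: x = 0.201, y = 0.082
  3: x = 0.598, y = 0.209
Drum-2 feed = drum-1 liquid: z₂ = (0.2006, 0.2012, 0.5982).
Drum 2:
Let ψ₂ = V/F and solve Σ zᵢ(Kᵢ−1)/(1+ψ₂(Kᵢ−1)) = 0.
g(0) = ΣzᵢKᵢ − 1 = 0.659 and g(1) = 1 − Σzᵢ/Kᵢ = -0.361, so a root lies in (0, 1).
Newton–Raphson from ψ₂ = 0.41:
  ψ₂ = 0.410: g = -0.0518, g' = -0.710 → ψ₂ = 0.337
  ψ₂ = 0.337: g = 0.0047, g' = -0.850 → ψ₂ = 0.343
Converged at ψ₂ = 0.343.
  1: x = 0.075, y = 0.441
  2: x = 0.226, y = 0.154
  3: x = 0.699, y = 0.405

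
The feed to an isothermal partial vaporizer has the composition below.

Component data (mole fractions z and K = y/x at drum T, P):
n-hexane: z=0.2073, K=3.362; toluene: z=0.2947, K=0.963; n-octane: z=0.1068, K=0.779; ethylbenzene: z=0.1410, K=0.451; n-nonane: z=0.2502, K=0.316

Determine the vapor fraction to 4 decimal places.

ψ = 0.2158

Rachford–Rice: g(ψ) = Σ zᵢ(Kᵢ−1)/(1+ψ(Kᵢ−1)) = 0.
g(0) = ΣzᵢKᵢ − 1 = 0.2066 and g(1) = 1 − Σzᵢ/Kᵢ = -0.6092, so a root lies in (0, 1).
Iterate (Newton) starting at ψ = 0.5:
  ψ = 0.5000: g = -0.17992, g' = -0.6012 → ψ = 0.2007
  ψ = 0.2007: g = 0.01109, g' = -0.7493 → ψ = 0.2156
  ψ = 0.2156: g = 0.00015, g' = -0.7297 → ψ = 0.2158
Converged at ψ = 0.2158.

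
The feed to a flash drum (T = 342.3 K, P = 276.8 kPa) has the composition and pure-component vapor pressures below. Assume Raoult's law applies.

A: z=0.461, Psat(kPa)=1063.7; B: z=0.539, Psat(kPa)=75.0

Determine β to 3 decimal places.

Raoult's law: Kᵢ = Pᵢˢᵃᵗ/P = Pᵢˢᵃᵗ/276.8.
  K_A = 1063.7/276.8 = 3.84285, K_B = 75.0/276.8 = 0.27095
Let β = V/F and solve Σ zᵢ(Kᵢ−1)/(1+β(Kᵢ−1)) = 0.
g(0) = ΣzᵢKᵢ − 1 = 0.918 and g(1) = 1 − Σzᵢ/Kᵢ = -1.109, so a root lies in (0, 1).
Binary case is linear: z₁(K₁−1)(1+β(K₂−1)) + z₂(K₂−1)(1+β(K₁−1)) = 0
⇒ β = [z₁(K₁−1)+z₂(K₂−1)] / [−(K₁−1)(K₂−1)] = 0.9176/2.0726 = 0.443

β = 0.443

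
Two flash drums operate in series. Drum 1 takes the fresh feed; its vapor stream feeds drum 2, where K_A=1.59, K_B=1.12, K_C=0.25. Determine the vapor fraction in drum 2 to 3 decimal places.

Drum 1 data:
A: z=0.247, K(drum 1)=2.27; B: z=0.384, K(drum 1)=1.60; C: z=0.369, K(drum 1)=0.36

Drum 1:
Rachford–Rice: g(ψ₁) = Σ zᵢ(Kᵢ−1)/(1+ψ₁(Kᵢ−1)) = 0.
g(0) = ΣzᵢKᵢ − 1 = 0.308 and g(1) = 1 − Σzᵢ/Kᵢ = -0.374, so a root lies in (0, 1).
Newton–Raphson from ψ₁ = 0.47:
  ψ₁ = 0.470: g = 0.0384, g' = -0.549 → ψ₁ = 0.540
  ψ₁ = 0.540: g = -0.0007, g' = -0.572 → ψ₁ = 0.539
Converged at ψ₁ = 0.539.
Drum-1 compositions:
  A: x = 0.147, y = 0.333
  B: x = 0.290, y = 0.464
  C: x = 0.563, y = 0.203
Drum-2 feed = drum-1 vapor: z₂ = (0.3329, 0.4643, 0.2027).
Drum 2:
Newton–Raphson from ψ₂ = 0.5:
  ψ₂ = 0.500: g = -0.0390, g' = -0.367 → ψ₂ = 0.394
  ψ₂ = 0.394: g = -0.0031, g' = -0.312 → ψ₂ = 0.384
Converged at ψ₂ = 0.384.
  A: x = 0.271, y = 0.432
  B: x = 0.444, y = 0.497
  C: x = 0.285, y = 0.071

V/F (drum 2) = 0.384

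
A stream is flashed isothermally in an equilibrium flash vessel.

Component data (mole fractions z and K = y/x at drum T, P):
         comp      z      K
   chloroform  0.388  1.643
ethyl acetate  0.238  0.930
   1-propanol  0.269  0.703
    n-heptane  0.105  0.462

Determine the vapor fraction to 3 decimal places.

Newton iteration, ψ⁰ = 0.68:
  ψ = 0.680: g = -0.0331, g' = -0.192 → ψ = 0.507
  ψ = 0.507: g = -0.0009, g' = -0.183 → ψ = 0.502
Converged at ψ = 0.502.

ψ = 0.502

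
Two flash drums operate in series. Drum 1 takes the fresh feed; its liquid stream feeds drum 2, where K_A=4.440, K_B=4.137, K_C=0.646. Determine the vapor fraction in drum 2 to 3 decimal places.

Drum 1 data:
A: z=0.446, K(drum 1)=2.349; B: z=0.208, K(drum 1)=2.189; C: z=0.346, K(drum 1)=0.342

V/F (drum 2) = 0.752

Drum 1:
Newton iteration, ψ₁⁰ = 0.43:
  ψ₁ = 0.430: g = 0.2269, g' = -0.745 → ψ₁ = 0.735
  ψ₁ = 0.735: g = -0.0064, g' = -0.850 → ψ₁ = 0.727
Converged at ψ₁ = 0.727.
Drum-1 compositions:
  A: x = 0.225, y = 0.529
  B: x = 0.112, y = 0.244
  C: x = 0.663, y = 0.227
Drum-2 feed = drum-1 liquid: z₂ = (0.2252, 0.1116, 0.6633).
Drum 2:
Rachford–Rice: g(ψ₂) = Σ zᵢ(Kᵢ−1)/(1+ψ₂(Kᵢ−1)) = 0.
Feasibility: ΣzᵢKᵢ = 1.890, Σzᵢ/Kᵢ = 1.104 — both > 1, two phases present.
Newton iteration, ψ₂⁰ = 0.68:
  ψ₂ = 0.680: g = 0.0345, g' = -0.495 → ψ₂ = 0.750
  ψ₂ = 0.750: g = 0.0013, g' = -0.460 → ψ₂ = 0.752
Converged at ψ₂ = 0.752.
  A: x = 0.063, y = 0.279
  B: x = 0.033, y = 0.137
  C: x = 0.904, y = 0.584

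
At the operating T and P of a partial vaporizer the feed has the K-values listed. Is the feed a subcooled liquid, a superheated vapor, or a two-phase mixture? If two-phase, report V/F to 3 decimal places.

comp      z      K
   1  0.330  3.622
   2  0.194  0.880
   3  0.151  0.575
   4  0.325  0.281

two-phase, V/F = 0.392

ΣzᵢKᵢ = 1.544; Σzᵢ/Kᵢ = 1.731.
Both exceed 1, so a two-phase solution exists.
Newton–Raphson from ψ = 0.32:
  ψ = 0.320: g = 0.0685, g' = -0.994 → ψ = 0.389
  ψ = 0.389: g = 0.0027, g' = -0.922 → ψ = 0.392
Converged at ψ = 0.392.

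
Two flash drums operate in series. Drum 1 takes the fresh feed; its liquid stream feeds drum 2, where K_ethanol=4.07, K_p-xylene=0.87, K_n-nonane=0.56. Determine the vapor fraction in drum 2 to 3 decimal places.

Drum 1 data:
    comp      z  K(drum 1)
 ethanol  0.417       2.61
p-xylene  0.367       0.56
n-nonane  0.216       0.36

Drum 1:
Let ψ₁ = V/F and solve Σ zᵢ(Kᵢ−1)/(1+ψ₁(Kᵢ−1)) = 0.
Check two-phase: ΣzᵢKᵢ = 1.372 > 1 and Σzᵢ/Kᵢ = 1.415 > 1, so g(0) = 0.372 > 0 and g(1) = -0.415 < 0.
Iterate (Newton) starting at ψ₁ = 0.5:
  ψ₁ = 0.500: g = -0.0384, g' = -0.640 → ψ₁ = 0.440
Converged at ψ₁ = 0.440.
Drum-1 compositions:
  ethanol: x = 0.244, y = 0.637
  p-xylene: x = 0.455, y = 0.255
  n-nonane: x = 0.301, y = 0.108
Drum-2 feed = drum-1 liquid: z₂ = (0.2440, 0.4552, 0.3008).
Drum 2:
Let ψ₂ = V/F and solve Σ zᵢ(Kᵢ−1)/(1+ψ₂(Kᵢ−1)) = 0.
Check two-phase: ΣzᵢKᵢ = 1.557 > 1 and Σzᵢ/Kᵢ = 1.120 > 1, so g(0) = 0.557 > 0 and g(1) = -0.120 < 0.
Iterate (Newton) starting at ψ₂ = 0.5:
  ψ₂ = 0.500: g = 0.0625, g' = -0.462 → ψ₂ = 0.635
  ψ₂ = 0.635: g = 0.0057, g' = -0.386 → ψ₂ = 0.650
Converged at ψ₂ = 0.650.
  ethanol: x = 0.081, y = 0.331
  p-xylene: x = 0.497, y = 0.433
  n-nonane: x = 0.421, y = 0.236

V/F (drum 2) = 0.650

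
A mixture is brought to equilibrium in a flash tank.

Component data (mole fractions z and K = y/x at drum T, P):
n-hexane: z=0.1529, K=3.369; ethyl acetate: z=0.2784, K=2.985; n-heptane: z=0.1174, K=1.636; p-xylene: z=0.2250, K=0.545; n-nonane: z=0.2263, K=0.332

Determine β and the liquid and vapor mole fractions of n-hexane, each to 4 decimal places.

Let β = V/F and solve Σ zᵢ(Kᵢ−1)/(1+β(Kᵢ−1)) = 0.
g(0) = ΣzᵢKᵢ − 1 = 0.7360 and g(1) = 1 − Σzᵢ/Kᵢ = -0.3049, so a root lies in (0, 1).
Newton–Raphson from β = 0.5:
  β = 0.5000: g = 0.14031, g' = -0.7892 → β = 0.6778
  β = 0.6778: g = 0.00254, g' = -0.7836 → β = 0.6810
Converged at β = 0.6810.
Compositions from xᵢ = zᵢ/(1+β(Kᵢ−1)), yᵢ = Kᵢxᵢ:
  n-hexane: x = 0.0585, y = 0.1971
  ethyl acetate: x = 0.1184, y = 0.3533
  n-heptane: x = 0.0819, y = 0.1340
  p-xylene: x = 0.3260, y = 0.1777
  n-nonane: x = 0.4152, y = 0.1378

β = 0.6810, x_n-hexane = 0.0585, y_n-hexane = 0.1971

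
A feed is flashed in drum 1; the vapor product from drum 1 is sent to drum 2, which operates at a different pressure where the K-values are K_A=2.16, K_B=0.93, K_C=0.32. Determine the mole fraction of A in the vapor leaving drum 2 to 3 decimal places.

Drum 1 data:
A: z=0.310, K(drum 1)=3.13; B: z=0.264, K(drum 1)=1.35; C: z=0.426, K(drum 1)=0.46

Drum 1:
Let ψ₁ = V/F and solve Σ zᵢ(Kᵢ−1)/(1+ψ₁(Kᵢ−1)) = 0.
g(0) = ΣzᵢKᵢ − 1 = 0.523 and g(1) = 1 − Σzᵢ/Kᵢ = -0.221, so a root lies in (0, 1).
Newton iteration, ψ₁⁰ = 0.48:
  ψ₁ = 0.480: g = 0.0951, g' = -0.594 → ψ₁ = 0.640
  ψ₁ = 0.640: g = 0.0033, g' = -0.563 → ψ₁ = 0.646
Converged at ψ₁ = 0.646.
Drum-1 compositions:
  A: x = 0.130, y = 0.408
  B: x = 0.215, y = 0.291
  C: x = 0.654, y = 0.301
Drum-2 feed = drum-1 vapor: z₂ = (0.4084, 0.2907, 0.3009).
Drum 2:
Rachford–Rice: g(ψ₂) = Σ zᵢ(Kᵢ−1)/(1+ψ₂(Kᵢ−1)) = 0.
g(0) = ΣzᵢKᵢ − 1 = 0.249 and g(1) = 1 − Σzᵢ/Kᵢ = -0.442, so a root lies in (0, 1).
Iterate (Newton) starting at ψ₂ = 0.63:
  ψ₂ = 0.630: g = -0.1056, g' = -0.611 → ψ₂ = 0.457
  ψ₂ = 0.457: g = -0.0084, g' = -0.529 → ψ₂ = 0.441
Converged at ψ₂ = 0.441.
  A: x = 0.270, y = 0.583
  B: x = 0.300, y = 0.279
  C: x = 0.430, y = 0.138

y_A (drum 2) = 0.583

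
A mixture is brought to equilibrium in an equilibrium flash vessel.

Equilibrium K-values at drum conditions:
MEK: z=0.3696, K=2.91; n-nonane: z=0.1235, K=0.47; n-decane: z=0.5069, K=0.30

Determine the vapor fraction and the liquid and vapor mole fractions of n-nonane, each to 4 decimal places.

Newton iteration, ψ⁰ = 0.5:
  ψ = 0.5000: g = -0.27385, g' = -1.0049 → ψ = 0.2275
  ψ = 0.2275: g = -0.00434, g' = -1.0515 → ψ = 0.2233
Converged at ψ = 0.2234.
Compositions from xᵢ = zᵢ/(1+ψ(Kᵢ−1)), yᵢ = Kᵢxᵢ:
  MEK: x = 0.2591, y = 0.7539
  n-nonane: x = 0.1401, y = 0.0658
  n-decane: x = 0.6008, y = 0.1803

ψ = 0.2234, x_n-nonane = 0.1401, y_n-nonane = 0.0658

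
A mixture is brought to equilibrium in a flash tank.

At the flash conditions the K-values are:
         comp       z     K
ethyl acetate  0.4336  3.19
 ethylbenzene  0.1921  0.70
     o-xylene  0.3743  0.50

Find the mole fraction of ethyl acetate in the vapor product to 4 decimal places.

Material balance + equilibrium reduce to Σ zᵢ(Kᵢ−1)/(1+ψ(Kᵢ−1)) = 0.
Feasibility: ΣzᵢKᵢ = 1.7048, Σzᵢ/Kᵢ = 1.1590 — both > 1, two phases present.
Newton–Raphson from ψ = 0.5:
  ψ = 0.5000: g = 0.13593, g' = -0.6641 → ψ = 0.7047
  ψ = 0.7047: g = 0.01133, g' = -0.5724 → ψ = 0.7245
Converged at ψ = 0.7245.
Compositions from xᵢ = zᵢ/(1+ψ(Kᵢ−1)), yᵢ = Kᵢxᵢ:
  ethyl acetate: x = 0.1676, y = 0.5347
  ethylbenzene: x = 0.2455, y = 0.1718
  o-xylene: x = 0.5869, y = 0.2935

y_ethyl acetate = 0.5347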